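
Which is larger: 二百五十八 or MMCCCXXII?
Convert 二百五十八 (Chinese numeral) → 2×100 + 5×10 + 8 = 258 (decimal)
Convert MMCCCXXII (Roman numeral) → 1000 + 1000 + 100 + 100 + 100 + 10 + 10 + 1 + 1 = 2322 (decimal)
Compare 258 vs 2322: larger = 2322
2322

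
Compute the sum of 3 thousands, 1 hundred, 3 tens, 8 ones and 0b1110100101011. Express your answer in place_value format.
Convert 3 thousands, 1 hundred, 3 tens, 8 ones (place-value notation) → 3×1000 + 1×100 + 3×10 + 8 = 3138 (decimal)
Convert 0b1110100101011 (binary) → 4096 + 2048 + 1024 + 256 + 32 + 8 + 2 + 1 = 7467 (decimal)
Compute 3138 + 7467 = 10605
Convert 10605 (decimal) → 10605 = 10×1000 + 6×100 + 5 → 10 thousands, 6 hundreds, 5 ones (place-value notation)
10 thousands, 6 hundreds, 5 ones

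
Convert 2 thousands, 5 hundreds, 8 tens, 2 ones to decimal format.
Convert 2 thousands, 5 hundreds, 8 tens, 2 ones (place-value notation) → 2×1000 + 5×100 + 8×10 + 2 = 2582 (decimal)
2582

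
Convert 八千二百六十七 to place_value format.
Convert 八千二百六十七 (Chinese numeral) → 8×1000 + 2×100 + 6×10 + 7 = 8267 (decimal)
Convert 8267 (decimal) → 8267 = 8×1000 + 2×100 + 6×10 + 7 → 8 thousands, 2 hundreds, 6 tens, 7 ones (place-value notation)
8 thousands, 2 hundreds, 6 tens, 7 ones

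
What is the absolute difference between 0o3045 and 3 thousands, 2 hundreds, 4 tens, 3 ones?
Convert 0o3045 (octal) → 3×512 + 4×8 + 5 = 1573 (decimal)
Convert 3 thousands, 2 hundreds, 4 tens, 3 ones (place-value notation) → 3×1000 + 2×100 + 4×10 + 3 = 3243 (decimal)
Compute |1573 - 3243| = 1670
1670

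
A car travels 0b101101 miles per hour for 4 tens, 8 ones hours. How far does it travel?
Convert 0b101101 (binary) → 32 + 8 + 4 + 1 = 45 (decimal)
Convert 4 tens, 8 ones (place-value notation) → 4×10 + 8 = 48 (decimal)
Compute 45 × 48 = 2160
2160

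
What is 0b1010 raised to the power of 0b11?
Convert 0b1010 (binary) → 8 + 2 = 10 (decimal)
Convert 0b11 (binary) → 2 + 1 = 3 (decimal)
Compute 10 ^ 3 = 1000
1000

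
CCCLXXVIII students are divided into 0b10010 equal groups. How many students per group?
Convert CCCLXXVIII (Roman numeral) → 100 + 100 + 100 + 50 + 10 + 10 + 5 + 1 + 1 + 1 = 378 (decimal)
Convert 0b10010 (binary) → 16 + 2 = 18 (decimal)
Compute 378 ÷ 18 = 21
21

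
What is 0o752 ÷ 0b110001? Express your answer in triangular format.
Convert 0o752 (octal) → 7×64 + 5×8 + 2 = 490 (decimal)
Convert 0b110001 (binary) → 32 + 16 + 1 = 49 (decimal)
Compute 490 ÷ 49 = 10
Convert 10 (decimal) → 10 = 4×5/2 → the 4th triangular number (triangular index)
the 4th triangular number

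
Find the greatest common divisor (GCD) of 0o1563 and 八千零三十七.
Convert 0o1563 (octal) → 1×512 + 5×64 + 6×8 + 3 = 883 (decimal)
Convert 八千零三十七 (Chinese numeral) → 8×1000 + 3×10 + 7 = 8037 (decimal)
Compute gcd(883, 8037) = 1
1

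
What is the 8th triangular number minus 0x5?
The 8th triangular number = 8×9/2 = 36
Convert 0x5 (hexadecimal) → 5 (decimal)
Compute 36 - 5 = 31
31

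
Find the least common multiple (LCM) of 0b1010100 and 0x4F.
Convert 0b1010100 (binary) → 64 + 16 + 4 = 84 (decimal)
Convert 0x4F (hexadecimal) → 4×16 + 15 = 79 (decimal)
Compute lcm(84, 79) = 6636
6636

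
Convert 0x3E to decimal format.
Convert 0x3E (hexadecimal) → 3×16 + 14 = 62 (decimal)
62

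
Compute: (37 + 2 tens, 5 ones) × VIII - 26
Convert 2 tens, 5 ones (place-value notation) → 2×10 + 5 = 25 (decimal)
Convert VIII (Roman numeral) → 5 + 1 + 1 + 1 = 8 (decimal)
Expression in decimal: (37 + 25) × 8 - 26
Parentheses first: 37 + 25 = 62
Multiply: 62 × 8 = 496
Subtract: 496 - 26 = 470
470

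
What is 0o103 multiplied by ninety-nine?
Convert 0o103 (octal) → 1×64 + 3 = 67 (decimal)
Convert ninety-nine (English words) → 99 (decimal)
Compute 67 × 99 = 6633
6633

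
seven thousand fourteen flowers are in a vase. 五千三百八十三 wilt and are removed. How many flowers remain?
Convert seven thousand fourteen (English words) → 7×1000 + 14 = 7014 (decimal)
Convert 五千三百八十三 (Chinese numeral) → 5×1000 + 3×100 + 8×10 + 3 = 5383 (decimal)
Compute 7014 - 5383 = 1631
1631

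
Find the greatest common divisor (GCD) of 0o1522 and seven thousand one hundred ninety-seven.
Convert 0o1522 (octal) → 1×512 + 5×64 + 2×8 + 2 = 850 (decimal)
Convert seven thousand one hundred ninety-seven (English words) → 7×1000 + 1×100 + 97 = 7197 (decimal)
Compute gcd(850, 7197) = 1
1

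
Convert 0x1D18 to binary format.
Convert 0x1D18 (hexadecimal) → 1×4096 + 13×256 + 1×16 + 8 = 7448 (decimal)
Convert 7448 (decimal) → 7448 = 4096 + 2048 + 1024 + 256 + 16 + 8 → 0b1110100011000 (binary)
0b1110100011000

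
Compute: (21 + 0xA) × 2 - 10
Convert 0xA (hexadecimal) → 10 (decimal)
Expression in decimal: (21 + 10) × 2 - 10
Parentheses first: 21 + 10 = 31
Multiply: 31 × 2 = 62
Subtract: 62 - 10 = 52
52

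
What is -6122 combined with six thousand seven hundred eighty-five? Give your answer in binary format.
Convert six thousand seven hundred eighty-five (English words) → 6×1000 + 7×100 + 85 = 6785 (decimal)
Compute -6122 + 6785 = 663
Convert 663 (decimal) → 663 = 512 + 128 + 16 + 4 + 2 + 1 → 0b1010010111 (binary)
0b1010010111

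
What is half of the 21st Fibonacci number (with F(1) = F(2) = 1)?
The 21st Fibonacci number (with F(1) = F(2) = 1) = 10946
Compute 10946 ÷ 2 = 5473
5473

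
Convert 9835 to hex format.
Convert 9835 (decimal) → 9835 = 2×4096 + 6×256 + 6×16 + 11 → 0x266B (hexadecimal)
0x266B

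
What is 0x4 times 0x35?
Convert 0x4 (hexadecimal) → 4 (decimal)
Convert 0x35 (hexadecimal) → 3×16 + 5 = 53 (decimal)
Compute 4 × 53 = 212
212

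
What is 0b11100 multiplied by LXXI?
Convert 0b11100 (binary) → 16 + 8 + 4 = 28 (decimal)
Convert LXXI (Roman numeral) → 50 + 10 + 10 + 1 = 71 (decimal)
Compute 28 × 71 = 1988
1988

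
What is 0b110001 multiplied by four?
Convert 0b110001 (binary) → 32 + 16 + 1 = 49 (decimal)
Convert four (English words) → 4 (decimal)
Compute 49 × 4 = 196
196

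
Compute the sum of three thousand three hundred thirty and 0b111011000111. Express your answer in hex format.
Convert three thousand three hundred thirty (English words) → 3×1000 + 3×100 + 30 = 3330 (decimal)
Convert 0b111011000111 (binary) → 2048 + 1024 + 512 + 128 + 64 + 4 + 2 + 1 = 3783 (decimal)
Compute 3330 + 3783 = 7113
Convert 7113 (decimal) → 7113 = 1×4096 + 11×256 + 12×16 + 9 → 0x1BC9 (hexadecimal)
0x1BC9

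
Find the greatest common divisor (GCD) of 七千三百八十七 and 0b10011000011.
Convert 七千三百八十七 (Chinese numeral) → 7×1000 + 3×100 + 8×10 + 7 = 7387 (decimal)
Convert 0b10011000011 (binary) → 1024 + 128 + 64 + 2 + 1 = 1219 (decimal)
Compute gcd(7387, 1219) = 1
1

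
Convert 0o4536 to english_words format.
Convert 0o4536 (octal) → 4×512 + 5×64 + 3×8 + 6 = 2398 (decimal)
Convert 2398 (decimal) → 2398 = 2×1000 + 3×100 + 98 → two thousand three hundred ninety-eight (English words)
two thousand three hundred ninety-eight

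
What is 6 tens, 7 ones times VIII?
Convert 6 tens, 7 ones (place-value notation) → 6×10 + 7 = 67 (decimal)
Convert VIII (Roman numeral) → 5 + 1 + 1 + 1 = 8 (decimal)
Compute 67 × 8 = 536
536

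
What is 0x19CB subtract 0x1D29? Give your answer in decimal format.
Convert 0x19CB (hexadecimal) → 1×4096 + 9×256 + 12×16 + 11 = 6603 (decimal)
Convert 0x1D29 (hexadecimal) → 1×4096 + 13×256 + 2×16 + 9 = 7465 (decimal)
Compute 6603 - 7465 = -862
-862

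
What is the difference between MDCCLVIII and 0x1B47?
Convert MDCCLVIII (Roman numeral) → 1000 + 500 + 100 + 100 + 50 + 5 + 1 + 1 + 1 = 1758 (decimal)
Convert 0x1B47 (hexadecimal) → 1×4096 + 11×256 + 4×16 + 7 = 6983 (decimal)
Difference: |1758 - 6983| = 5225
5225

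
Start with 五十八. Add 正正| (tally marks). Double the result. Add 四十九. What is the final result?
Convert 五十八 (Chinese numeral) → 5×10 + 8 = 58 (decimal)
Start: 58
Convert 正正| (tally marks) → 5 + 5 + 1 = 11 (decimal)
58 + 11 = 69
69 × 2 = 138
Convert 四十九 (Chinese numeral) → 4×10 + 9 = 49 (decimal)
138 + 49 = 187
187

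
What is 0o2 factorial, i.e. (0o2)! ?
Convert 0o2 (octal) → 2 (decimal)
Compute 2! = 2
2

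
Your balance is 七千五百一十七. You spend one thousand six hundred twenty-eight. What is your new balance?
Convert 七千五百一十七 (Chinese numeral) → 7×1000 + 5×100 + 1×10 + 7 = 7517 (decimal)
Convert one thousand six hundred twenty-eight (English words) → 1×1000 + 6×100 + 28 = 1628 (decimal)
Compute 7517 - 1628 = 5889
5889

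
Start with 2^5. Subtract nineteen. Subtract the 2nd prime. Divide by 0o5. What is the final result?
Convert 2^5 (power) → 32 (decimal)
Start: 32
Convert nineteen (English words) → 19 (decimal)
32 - 19 = 13
Convert the 2nd prime (prime index) → 3 (decimal)
13 - 3 = 10
Convert 0o5 (octal) → 5 (decimal)
10 ÷ 5 = 2
2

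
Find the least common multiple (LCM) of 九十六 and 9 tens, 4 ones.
Convert 九十六 (Chinese numeral) → 9×10 + 6 = 96 (decimal)
Convert 9 tens, 4 ones (place-value notation) → 9×10 + 4 = 94 (decimal)
Compute lcm(96, 94) = 4512
4512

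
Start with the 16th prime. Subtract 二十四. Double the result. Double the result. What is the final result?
Convert the 16th prime (prime index) → 53 (decimal)
Start: 53
Convert 二十四 (Chinese numeral) → 2×10 + 4 = 24 (decimal)
53 - 24 = 29
29 × 2 = 58
58 × 2 = 116
116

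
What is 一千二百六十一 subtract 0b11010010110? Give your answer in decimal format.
Convert 一千二百六十一 (Chinese numeral) → 1×1000 + 2×100 + 6×10 + 1 = 1261 (decimal)
Convert 0b11010010110 (binary) → 1024 + 512 + 128 + 16 + 4 + 2 = 1686 (decimal)
Compute 1261 - 1686 = -425
-425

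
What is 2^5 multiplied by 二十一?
Convert 2^5 (power) → 32 (decimal)
Convert 二十一 (Chinese numeral) → 2×10 + 1 = 21 (decimal)
Compute 32 × 21 = 672
672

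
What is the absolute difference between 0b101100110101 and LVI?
Convert 0b101100110101 (binary) → 2048 + 512 + 256 + 32 + 16 + 4 + 1 = 2869 (decimal)
Convert LVI (Roman numeral) → 50 + 5 + 1 = 56 (decimal)
Compute |2869 - 56| = 2813
2813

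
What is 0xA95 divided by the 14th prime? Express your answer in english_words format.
Convert 0xA95 (hexadecimal) → 10×256 + 9×16 + 5 = 2709 (decimal)
Convert the 14th prime (prime index) → 43 (decimal)
Compute 2709 ÷ 43 = 63
Convert 63 (decimal) → sixty-three (English words)
sixty-three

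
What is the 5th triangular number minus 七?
The 5th triangular number = 5×6/2 = 15
Convert 七 (Chinese numeral) → 7 (decimal)
Compute 15 - 7 = 8
8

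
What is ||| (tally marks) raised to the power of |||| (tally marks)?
Convert ||| (tally marks) → 3 (decimal)
Convert |||| (tally marks) → 4 (decimal)
Compute 3 ^ 4 = 81
81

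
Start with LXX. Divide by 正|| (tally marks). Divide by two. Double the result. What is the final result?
Convert LXX (Roman numeral) → 50 + 10 + 10 = 70 (decimal)
Start: 70
Convert 正|| (tally marks) → 5 + 2 = 7 (decimal)
70 ÷ 7 = 10
Convert two (English words) → 2 (decimal)
10 ÷ 2 = 5
5 × 2 = 10
10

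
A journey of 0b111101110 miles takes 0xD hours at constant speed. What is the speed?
Convert 0b111101110 (binary) → 256 + 128 + 64 + 32 + 8 + 4 + 2 = 494 (decimal)
Convert 0xD (hexadecimal) → 13 (decimal)
Compute 494 ÷ 13 = 38
38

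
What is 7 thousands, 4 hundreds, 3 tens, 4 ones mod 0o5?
Convert 7 thousands, 4 hundreds, 3 tens, 4 ones (place-value notation) → 7×1000 + 4×100 + 3×10 + 4 = 7434 (decimal)
Convert 0o5 (octal) → 5 (decimal)
Compute 7434 mod 5 = 4
4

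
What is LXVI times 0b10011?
Convert LXVI (Roman numeral) → 50 + 10 + 5 + 1 = 66 (decimal)
Convert 0b10011 (binary) → 16 + 2 + 1 = 19 (decimal)
Compute 66 × 19 = 1254
1254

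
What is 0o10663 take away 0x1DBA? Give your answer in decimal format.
Convert 0o10663 (octal) → 1×4096 + 6×64 + 6×8 + 3 = 4531 (decimal)
Convert 0x1DBA (hexadecimal) → 1×4096 + 13×256 + 11×16 + 10 = 7610 (decimal)
Compute 4531 - 7610 = -3079
-3079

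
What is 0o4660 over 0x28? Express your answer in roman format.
Convert 0o4660 (octal) → 4×512 + 6×64 + 6×8 = 2480 (decimal)
Convert 0x28 (hexadecimal) → 2×16 + 8 = 40 (decimal)
Compute 2480 ÷ 40 = 62
Convert 62 (decimal) → 62 = 50 + 10 + 1 + 1 → LXII (Roman numeral)
LXII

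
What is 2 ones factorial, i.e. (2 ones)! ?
Convert 2 ones (place-value notation) → 2 (decimal)
Compute 2! = 2
2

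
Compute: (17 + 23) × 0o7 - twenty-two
Convert 0o7 (octal) → 7 (decimal)
Convert twenty-two (English words) → 22 (decimal)
Expression in decimal: (17 + 23) × 7 - 22
Parentheses first: 17 + 23 = 40
Multiply: 40 × 7 = 280
Subtract: 280 - 22 = 258
258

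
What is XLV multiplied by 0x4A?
Convert XLV (Roman numeral) → 40 + 5 = 45 (decimal)
Convert 0x4A (hexadecimal) → 4×16 + 10 = 74 (decimal)
Compute 45 × 74 = 3330
3330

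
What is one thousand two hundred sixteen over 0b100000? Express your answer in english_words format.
Convert one thousand two hundred sixteen (English words) → 1×1000 + 2×100 + 16 = 1216 (decimal)
Convert 0b100000 (binary) → 32 (decimal)
Compute 1216 ÷ 32 = 38
Convert 38 (decimal) → thirty-eight (English words)
thirty-eight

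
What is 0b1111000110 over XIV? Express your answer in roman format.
Convert 0b1111000110 (binary) → 512 + 256 + 128 + 64 + 4 + 2 = 966 (decimal)
Convert XIV (Roman numeral) → 10 + 4 = 14 (decimal)
Compute 966 ÷ 14 = 69
Convert 69 (decimal) → 69 = 50 + 10 + 9 → LXIX (Roman numeral)
LXIX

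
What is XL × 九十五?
Convert XL (Roman numeral) → 40 (decimal)
Convert 九十五 (Chinese numeral) → 9×10 + 5 = 95 (decimal)
Compute 40 × 95 = 3800
3800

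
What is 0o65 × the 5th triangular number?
Convert 0o65 (octal) → 6×8 + 5 = 53 (decimal)
Convert the 5th triangular number (triangular index) → 5×6/2 = 15 (decimal)
Compute 53 × 15 = 795
795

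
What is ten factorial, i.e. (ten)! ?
Convert ten (English words) → 10 (decimal)
Compute 10! = 3628800
3628800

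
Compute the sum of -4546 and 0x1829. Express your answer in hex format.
Convert 0x1829 (hexadecimal) → 1×4096 + 8×256 + 2×16 + 9 = 6185 (decimal)
Compute -4546 + 6185 = 1639
Convert 1639 (decimal) → 1639 = 6×256 + 6×16 + 7 → 0x667 (hexadecimal)
0x667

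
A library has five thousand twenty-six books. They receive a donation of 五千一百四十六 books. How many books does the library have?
Convert five thousand twenty-six (English words) → 5×1000 + 26 = 5026 (decimal)
Convert 五千一百四十六 (Chinese numeral) → 5×1000 + 1×100 + 4×10 + 6 = 5146 (decimal)
Compute 5026 + 5146 = 10172
10172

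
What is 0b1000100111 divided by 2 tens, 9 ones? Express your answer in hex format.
Convert 0b1000100111 (binary) → 512 + 32 + 4 + 2 + 1 = 551 (decimal)
Convert 2 tens, 9 ones (place-value notation) → 2×10 + 9 = 29 (decimal)
Compute 551 ÷ 29 = 19
Convert 19 (decimal) → 19 = 1×16 + 3 → 0x13 (hexadecimal)
0x13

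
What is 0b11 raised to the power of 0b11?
Convert 0b11 (binary) → 2 + 1 = 3 (decimal)
Convert 0b11 (binary) → 2 + 1 = 3 (decimal)
Compute 3 ^ 3 = 27
27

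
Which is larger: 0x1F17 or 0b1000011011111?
Convert 0x1F17 (hexadecimal) → 1×4096 + 15×256 + 1×16 + 7 = 7959 (decimal)
Convert 0b1000011011111 (binary) → 4096 + 128 + 64 + 16 + 8 + 4 + 2 + 1 = 4319 (decimal)
Compare 7959 vs 4319: larger = 7959
7959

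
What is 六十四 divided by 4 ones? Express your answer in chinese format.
Convert 六十四 (Chinese numeral) → 6×10 + 4 = 64 (decimal)
Convert 4 ones (place-value notation) → 4 (decimal)
Compute 64 ÷ 4 = 16
Convert 16 (decimal) → 16 = 1×10 + 6 → 十六 (Chinese numeral)
十六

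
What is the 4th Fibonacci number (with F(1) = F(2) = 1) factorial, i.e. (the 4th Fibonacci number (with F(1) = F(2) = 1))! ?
Convert the 4th Fibonacci number (with F(1) = F(2) = 1) (Fibonacci index) → 1, 1, 2, 3 → 3 (decimal)
Compute 3! = 6
6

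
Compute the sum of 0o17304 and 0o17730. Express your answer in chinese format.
Convert 0o17304 (octal) → 1×4096 + 7×512 + 3×64 + 4 = 7876 (decimal)
Convert 0o17730 (octal) → 1×4096 + 7×512 + 7×64 + 3×8 = 8152 (decimal)
Compute 7876 + 8152 = 16028
Convert 16028 (decimal) → 16028 = 1×10000 + 6×1000 + 2×10 + 8 → 一万六千零二十八 (Chinese numeral)
一万六千零二十八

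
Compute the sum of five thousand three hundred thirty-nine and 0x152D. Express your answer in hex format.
Convert five thousand three hundred thirty-nine (English words) → 5×1000 + 3×100 + 39 = 5339 (decimal)
Convert 0x152D (hexadecimal) → 1×4096 + 5×256 + 2×16 + 13 = 5421 (decimal)
Compute 5339 + 5421 = 10760
Convert 10760 (decimal) → 10760 = 2×4096 + 10×256 + 8 → 0x2A08 (hexadecimal)
0x2A08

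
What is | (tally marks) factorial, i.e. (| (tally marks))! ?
Convert | (tally marks) → 1 (decimal)
Compute 1! = 1
1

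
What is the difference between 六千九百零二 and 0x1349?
Convert 六千九百零二 (Chinese numeral) → 6×1000 + 9×100 + 2 = 6902 (decimal)
Convert 0x1349 (hexadecimal) → 1×4096 + 3×256 + 4×16 + 9 = 4937 (decimal)
Difference: |6902 - 4937| = 1965
1965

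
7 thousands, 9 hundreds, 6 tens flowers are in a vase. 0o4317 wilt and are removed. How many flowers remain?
Convert 7 thousands, 9 hundreds, 6 tens (place-value notation) → 7×1000 + 9×100 + 6×10 = 7960 (decimal)
Convert 0o4317 (octal) → 4×512 + 3×64 + 1×8 + 7 = 2255 (decimal)
Compute 7960 - 2255 = 5705
5705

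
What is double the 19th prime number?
The 19th prime number = 67
Compute 67 × 2 = 134
134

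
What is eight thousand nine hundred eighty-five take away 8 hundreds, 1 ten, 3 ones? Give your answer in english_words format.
Convert eight thousand nine hundred eighty-five (English words) → 8×1000 + 9×100 + 85 = 8985 (decimal)
Convert 8 hundreds, 1 ten, 3 ones (place-value notation) → 8×100 + 1×10 + 3 = 813 (decimal)
Compute 8985 - 813 = 8172
Convert 8172 (decimal) → 8172 = 8×1000 + 1×100 + 72 → eight thousand one hundred seventy-two (English words)
eight thousand one hundred seventy-two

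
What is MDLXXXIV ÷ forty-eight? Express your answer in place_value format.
Convert MDLXXXIV (Roman numeral) → 1000 + 500 + 50 + 10 + 10 + 10 + 4 = 1584 (decimal)
Convert forty-eight (English words) → 48 (decimal)
Compute 1584 ÷ 48 = 33
Convert 33 (decimal) → 33 = 3×10 + 3 → 3 tens, 3 ones (place-value notation)
3 tens, 3 ones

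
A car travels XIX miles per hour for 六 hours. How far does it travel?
Convert XIX (Roman numeral) → 10 + 9 = 19 (decimal)
Convert 六 (Chinese numeral) → 6 (decimal)
Compute 19 × 6 = 114
114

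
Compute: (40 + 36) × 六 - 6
Convert 六 (Chinese numeral) → 6 (decimal)
Expression in decimal: (40 + 36) × 6 - 6
Parentheses first: 40 + 36 = 76
Multiply: 76 × 6 = 456
Subtract: 456 - 6 = 450
450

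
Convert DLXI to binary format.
Convert DLXI (Roman numeral) → 500 + 50 + 10 + 1 = 561 (decimal)
Convert 561 (decimal) → 561 = 512 + 32 + 16 + 1 → 0b1000110001 (binary)
0b1000110001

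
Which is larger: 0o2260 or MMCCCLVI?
Convert 0o2260 (octal) → 2×512 + 2×64 + 6×8 = 1200 (decimal)
Convert MMCCCLVI (Roman numeral) → 1000 + 1000 + 100 + 100 + 100 + 50 + 5 + 1 = 2356 (decimal)
Compare 1200 vs 2356: larger = 2356
2356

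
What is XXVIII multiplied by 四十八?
Convert XXVIII (Roman numeral) → 10 + 10 + 5 + 1 + 1 + 1 = 28 (decimal)
Convert 四十八 (Chinese numeral) → 4×10 + 8 = 48 (decimal)
Compute 28 × 48 = 1344
1344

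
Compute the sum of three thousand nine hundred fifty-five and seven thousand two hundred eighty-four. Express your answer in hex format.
Convert three thousand nine hundred fifty-five (English words) → 3×1000 + 9×100 + 55 = 3955 (decimal)
Convert seven thousand two hundred eighty-four (English words) → 7×1000 + 2×100 + 84 = 7284 (decimal)
Compute 3955 + 7284 = 11239
Convert 11239 (decimal) → 11239 = 2×4096 + 11×256 + 14×16 + 7 → 0x2BE7 (hexadecimal)
0x2BE7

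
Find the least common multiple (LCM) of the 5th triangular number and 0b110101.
Convert the 5th triangular number (triangular index) → 5×6/2 = 15 (decimal)
Convert 0b110101 (binary) → 32 + 16 + 4 + 1 = 53 (decimal)
Compute lcm(15, 53) = 795
795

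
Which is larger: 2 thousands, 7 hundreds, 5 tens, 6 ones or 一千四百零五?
Convert 2 thousands, 7 hundreds, 5 tens, 6 ones (place-value notation) → 2×1000 + 7×100 + 5×10 + 6 = 2756 (decimal)
Convert 一千四百零五 (Chinese numeral) → 1×1000 + 4×100 + 5 = 1405 (decimal)
Compare 2756 vs 1405: larger = 2756
2756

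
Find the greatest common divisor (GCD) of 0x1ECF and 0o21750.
Convert 0x1ECF (hexadecimal) → 1×4096 + 14×256 + 12×16 + 15 = 7887 (decimal)
Convert 0o21750 (octal) → 2×4096 + 1×512 + 7×64 + 5×8 = 9192 (decimal)
Compute gcd(7887, 9192) = 3
3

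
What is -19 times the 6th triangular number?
Convert the 6th triangular number (triangular index) → 6×7/2 = 21 (decimal)
Compute -19 × 21 = -399
-399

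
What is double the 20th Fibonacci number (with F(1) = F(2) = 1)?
The 20th Fibonacci number (with F(1) = F(2) = 1) = 6765
Compute 6765 × 2 = 13530
13530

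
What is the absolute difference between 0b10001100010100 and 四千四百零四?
Convert 0b10001100010100 (binary) → 8192 + 512 + 256 + 16 + 4 = 8980 (decimal)
Convert 四千四百零四 (Chinese numeral) → 4×1000 + 4×100 + 4 = 4404 (decimal)
Compute |8980 - 4404| = 4576
4576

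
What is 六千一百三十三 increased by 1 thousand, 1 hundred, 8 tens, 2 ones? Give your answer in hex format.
Convert 六千一百三十三 (Chinese numeral) → 6×1000 + 1×100 + 3×10 + 3 = 6133 (decimal)
Convert 1 thousand, 1 hundred, 8 tens, 2 ones (place-value notation) → 1×1000 + 1×100 + 8×10 + 2 = 1182 (decimal)
Compute 6133 + 1182 = 7315
Convert 7315 (decimal) → 7315 = 1×4096 + 12×256 + 9×16 + 3 → 0x1C93 (hexadecimal)
0x1C93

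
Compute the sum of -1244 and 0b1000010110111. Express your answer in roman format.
Convert 0b1000010110111 (binary) → 4096 + 128 + 32 + 16 + 4 + 2 + 1 = 4279 (decimal)
Compute -1244 + 4279 = 3035
Convert 3035 (decimal) → 3035 = 1000 + 1000 + 1000 + 10 + 10 + 10 + 5 → MMMXXXV (Roman numeral)
MMMXXXV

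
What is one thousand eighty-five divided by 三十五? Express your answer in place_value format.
Convert one thousand eighty-five (English words) → 1×1000 + 85 = 1085 (decimal)
Convert 三十五 (Chinese numeral) → 3×10 + 5 = 35 (decimal)
Compute 1085 ÷ 35 = 31
Convert 31 (decimal) → 31 = 3×10 + 1 → 3 tens, 1 one (place-value notation)
3 tens, 1 one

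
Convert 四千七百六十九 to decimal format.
Convert 四千七百六十九 (Chinese numeral) → 4×1000 + 7×100 + 6×10 + 9 = 4769 (decimal)
4769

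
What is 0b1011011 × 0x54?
Convert 0b1011011 (binary) → 64 + 16 + 8 + 2 + 1 = 91 (decimal)
Convert 0x54 (hexadecimal) → 5×16 + 4 = 84 (decimal)
Compute 91 × 84 = 7644
7644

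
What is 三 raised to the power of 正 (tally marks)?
Convert 三 (Chinese numeral) → 3 (decimal)
Convert 正 (tally marks) → 5 (decimal)
Compute 3 ^ 5 = 243
243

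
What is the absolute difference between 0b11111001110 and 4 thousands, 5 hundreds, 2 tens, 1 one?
Convert 0b11111001110 (binary) → 1024 + 512 + 256 + 128 + 64 + 8 + 4 + 2 = 1998 (decimal)
Convert 4 thousands, 5 hundreds, 2 tens, 1 one (place-value notation) → 4×1000 + 5×100 + 2×10 + 1 = 4521 (decimal)
Compute |1998 - 4521| = 2523
2523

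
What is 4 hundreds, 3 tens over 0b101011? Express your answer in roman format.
Convert 4 hundreds, 3 tens (place-value notation) → 4×100 + 3×10 = 430 (decimal)
Convert 0b101011 (binary) → 32 + 8 + 2 + 1 = 43 (decimal)
Compute 430 ÷ 43 = 10
Convert 10 (decimal) → X (Roman numeral)
X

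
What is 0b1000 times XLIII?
Convert 0b1000 (binary) → 8 (decimal)
Convert XLIII (Roman numeral) → 40 + 1 + 1 + 1 = 43 (decimal)
Compute 8 × 43 = 344
344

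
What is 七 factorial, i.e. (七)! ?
Convert 七 (Chinese numeral) → 7 (decimal)
Compute 7! = 5040
5040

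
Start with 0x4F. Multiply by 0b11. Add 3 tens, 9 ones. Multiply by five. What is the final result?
Convert 0x4F (hexadecimal) → 4×16 + 15 = 79 (decimal)
Start: 79
Convert 0b11 (binary) → 2 + 1 = 3 (decimal)
79 × 3 = 237
Convert 3 tens, 9 ones (place-value notation) → 3×10 + 9 = 39 (decimal)
237 + 39 = 276
Convert five (English words) → 5 (decimal)
276 × 5 = 1380
1380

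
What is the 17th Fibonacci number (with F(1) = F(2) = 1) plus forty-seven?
The 17th Fibonacci number (with F(1) = F(2) = 1) = 1597
Convert forty-seven (English words) → 47 (decimal)
Compute 1597 + 47 = 1644
1644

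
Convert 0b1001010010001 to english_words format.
Convert 0b1001010010001 (binary) → 4096 + 512 + 128 + 16 + 1 = 4753 (decimal)
Convert 4753 (decimal) → 4753 = 4×1000 + 7×100 + 53 → four thousand seven hundred fifty-three (English words)
four thousand seven hundred fifty-three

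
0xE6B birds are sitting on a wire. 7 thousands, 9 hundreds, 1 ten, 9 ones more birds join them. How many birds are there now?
Convert 0xE6B (hexadecimal) → 14×256 + 6×16 + 11 = 3691 (decimal)
Convert 7 thousands, 9 hundreds, 1 ten, 9 ones (place-value notation) → 7×1000 + 9×100 + 1×10 + 9 = 7919 (decimal)
Compute 3691 + 7919 = 11610
11610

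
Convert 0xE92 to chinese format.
Convert 0xE92 (hexadecimal) → 14×256 + 9×16 + 2 = 3730 (decimal)
Convert 3730 (decimal) → 3730 = 3×1000 + 7×100 + 3×10 → 三千七百三十 (Chinese numeral)
三千七百三十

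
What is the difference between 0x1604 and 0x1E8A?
Convert 0x1604 (hexadecimal) → 1×4096 + 6×256 + 4 = 5636 (decimal)
Convert 0x1E8A (hexadecimal) → 1×4096 + 14×256 + 8×16 + 10 = 7818 (decimal)
Difference: |5636 - 7818| = 2182
2182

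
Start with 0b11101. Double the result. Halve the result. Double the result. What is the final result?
Convert 0b11101 (binary) → 16 + 8 + 4 + 1 = 29 (decimal)
Start: 29
29 × 2 = 58
58 ÷ 2 = 29
29 × 2 = 58
58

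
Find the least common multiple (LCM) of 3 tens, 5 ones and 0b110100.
Convert 3 tens, 5 ones (place-value notation) → 3×10 + 5 = 35 (decimal)
Convert 0b110100 (binary) → 32 + 16 + 4 = 52 (decimal)
Compute lcm(35, 52) = 1820
1820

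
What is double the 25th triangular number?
The 25th triangular number = 25×26/2 = 325
Compute 325 × 2 = 650
650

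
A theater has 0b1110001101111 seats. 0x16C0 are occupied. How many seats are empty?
Convert 0b1110001101111 (binary) → 4096 + 2048 + 1024 + 64 + 32 + 8 + 4 + 2 + 1 = 7279 (decimal)
Convert 0x16C0 (hexadecimal) → 1×4096 + 6×256 + 12×16 = 5824 (decimal)
Compute 7279 - 5824 = 1455
1455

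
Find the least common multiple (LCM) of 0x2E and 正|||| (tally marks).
Convert 0x2E (hexadecimal) → 2×16 + 14 = 46 (decimal)
Convert 正|||| (tally marks) → 5 + 4 = 9 (decimal)
Compute lcm(46, 9) = 414
414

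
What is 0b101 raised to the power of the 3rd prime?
Convert 0b101 (binary) → 4 + 1 = 5 (decimal)
Convert the 3rd prime (prime index) → 5 (decimal)
Compute 5 ^ 5 = 3125
3125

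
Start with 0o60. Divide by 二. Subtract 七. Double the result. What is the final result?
Convert 0o60 (octal) → 6×8 = 48 (decimal)
Start: 48
Convert 二 (Chinese numeral) → 2 (decimal)
48 ÷ 2 = 24
Convert 七 (Chinese numeral) → 7 (decimal)
24 - 7 = 17
17 × 2 = 34
34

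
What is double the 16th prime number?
The 16th prime number = 53
Compute 53 × 2 = 106
106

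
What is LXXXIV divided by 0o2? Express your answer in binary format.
Convert LXXXIV (Roman numeral) → 50 + 10 + 10 + 10 + 4 = 84 (decimal)
Convert 0o2 (octal) → 2 (decimal)
Compute 84 ÷ 2 = 42
Convert 42 (decimal) → 42 = 32 + 8 + 2 → 0b101010 (binary)
0b101010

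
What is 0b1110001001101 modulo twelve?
Convert 0b1110001001101 (binary) → 4096 + 2048 + 1024 + 64 + 8 + 4 + 1 = 7245 (decimal)
Convert twelve (English words) → 12 (decimal)
Compute 7245 mod 12 = 9
9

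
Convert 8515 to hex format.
Convert 8515 (decimal) → 8515 = 2×4096 + 1×256 + 4×16 + 3 → 0x2143 (hexadecimal)
0x2143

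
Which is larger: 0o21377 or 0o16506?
Convert 0o21377 (octal) → 2×4096 + 1×512 + 3×64 + 7×8 + 7 = 8959 (decimal)
Convert 0o16506 (octal) → 1×4096 + 6×512 + 5×64 + 6 = 7494 (decimal)
Compare 8959 vs 7494: larger = 8959
8959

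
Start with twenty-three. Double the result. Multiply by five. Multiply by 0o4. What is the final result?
Convert twenty-three (English words) → 23 (decimal)
Start: 23
23 × 2 = 46
Convert five (English words) → 5 (decimal)
46 × 5 = 230
Convert 0o4 (octal) → 4 (decimal)
230 × 4 = 920
920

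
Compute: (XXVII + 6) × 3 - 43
Convert XXVII (Roman numeral) → 10 + 10 + 5 + 1 + 1 = 27 (decimal)
Expression in decimal: (27 + 6) × 3 - 43
Parentheses first: 27 + 6 = 33
Multiply: 33 × 3 = 99
Subtract: 99 - 43 = 56
56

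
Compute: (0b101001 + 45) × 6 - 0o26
Convert 0b101001 (binary) → 32 + 8 + 1 = 41 (decimal)
Convert 0o26 (octal) → 2×8 + 6 = 22 (decimal)
Expression in decimal: (41 + 45) × 6 - 22
Parentheses first: 41 + 45 = 86
Multiply: 86 × 6 = 516
Subtract: 516 - 22 = 494
494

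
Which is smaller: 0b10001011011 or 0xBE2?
Convert 0b10001011011 (binary) → 1024 + 64 + 16 + 8 + 2 + 1 = 1115 (decimal)
Convert 0xBE2 (hexadecimal) → 11×256 + 14×16 + 2 = 3042 (decimal)
Compare 1115 vs 3042: smaller = 1115
1115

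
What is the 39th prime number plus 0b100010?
The 39th prime number = 167
Convert 0b100010 (binary) → 32 + 2 = 34 (decimal)
Compute 167 + 34 = 201
201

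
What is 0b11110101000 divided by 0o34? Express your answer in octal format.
Convert 0b11110101000 (binary) → 1024 + 512 + 256 + 128 + 32 + 8 = 1960 (decimal)
Convert 0o34 (octal) → 3×8 + 4 = 28 (decimal)
Compute 1960 ÷ 28 = 70
Convert 70 (decimal) → 70 = 1×64 + 6 → 0o106 (octal)
0o106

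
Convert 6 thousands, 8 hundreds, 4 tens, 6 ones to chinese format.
Convert 6 thousands, 8 hundreds, 4 tens, 6 ones (place-value notation) → 6×1000 + 8×100 + 4×10 + 6 = 6846 (decimal)
Convert 6846 (decimal) → 6846 = 6×1000 + 8×100 + 4×10 + 6 → 六千八百四十六 (Chinese numeral)
六千八百四十六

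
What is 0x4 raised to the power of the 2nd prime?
Convert 0x4 (hexadecimal) → 4 (decimal)
Convert the 2nd prime (prime index) → 3 (decimal)
Compute 4 ^ 3 = 64
64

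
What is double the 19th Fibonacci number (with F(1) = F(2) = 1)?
The 19th Fibonacci number (with F(1) = F(2) = 1) = 4181
Compute 4181 × 2 = 8362
8362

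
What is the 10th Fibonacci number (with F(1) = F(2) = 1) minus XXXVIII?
The 10th Fibonacci number (with F(1) = F(2) = 1): 1, 1, 2, 3, 5, 8, 13, 21, 34, 55 → 55
Convert XXXVIII (Roman numeral) → 10 + 10 + 10 + 5 + 1 + 1 + 1 = 38 (decimal)
Compute 55 - 38 = 17
17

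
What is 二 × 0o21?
Convert 二 (Chinese numeral) → 2 (decimal)
Convert 0o21 (octal) → 2×8 + 1 = 17 (decimal)
Compute 2 × 17 = 34
34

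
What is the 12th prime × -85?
Convert the 12th prime (prime index) → 37 (decimal)
Compute 37 × -85 = -3145
-3145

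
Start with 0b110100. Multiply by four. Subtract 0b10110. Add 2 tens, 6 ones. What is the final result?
Convert 0b110100 (binary) → 32 + 16 + 4 = 52 (decimal)
Start: 52
Convert four (English words) → 4 (decimal)
52 × 4 = 208
Convert 0b10110 (binary) → 16 + 4 + 2 = 22 (decimal)
208 - 22 = 186
Convert 2 tens, 6 ones (place-value notation) → 2×10 + 6 = 26 (decimal)
186 + 26 = 212
212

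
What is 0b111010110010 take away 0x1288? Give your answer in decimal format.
Convert 0b111010110010 (binary) → 2048 + 1024 + 512 + 128 + 32 + 16 + 2 = 3762 (decimal)
Convert 0x1288 (hexadecimal) → 1×4096 + 2×256 + 8×16 + 8 = 4744 (decimal)
Compute 3762 - 4744 = -982
-982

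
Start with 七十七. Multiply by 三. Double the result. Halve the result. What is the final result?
Convert 七十七 (Chinese numeral) → 7×10 + 7 = 77 (decimal)
Start: 77
Convert 三 (Chinese numeral) → 3 (decimal)
77 × 3 = 231
231 × 2 = 462
462 ÷ 2 = 231
231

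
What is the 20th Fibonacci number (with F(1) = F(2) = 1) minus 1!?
The 20th Fibonacci number (with F(1) = F(2) = 1) = 6765
Convert 1! (factorial) → 1 (decimal)
Compute 6765 - 1 = 6764
6764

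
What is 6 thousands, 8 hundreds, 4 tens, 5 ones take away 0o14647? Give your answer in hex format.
Convert 6 thousands, 8 hundreds, 4 tens, 5 ones (place-value notation) → 6×1000 + 8×100 + 4×10 + 5 = 6845 (decimal)
Convert 0o14647 (octal) → 1×4096 + 4×512 + 6×64 + 4×8 + 7 = 6567 (decimal)
Compute 6845 - 6567 = 278
Convert 278 (decimal) → 278 = 1×256 + 1×16 + 6 → 0x116 (hexadecimal)
0x116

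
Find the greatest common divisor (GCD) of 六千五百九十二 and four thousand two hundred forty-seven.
Convert 六千五百九十二 (Chinese numeral) → 6×1000 + 5×100 + 9×10 + 2 = 6592 (decimal)
Convert four thousand two hundred forty-seven (English words) → 4×1000 + 2×100 + 47 = 4247 (decimal)
Compute gcd(6592, 4247) = 1
1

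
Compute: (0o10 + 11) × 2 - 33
Convert 0o10 (octal) → 1×8 = 8 (decimal)
Expression in decimal: (8 + 11) × 2 - 33
Parentheses first: 8 + 11 = 19
Multiply: 19 × 2 = 38
Subtract: 38 - 33 = 5
5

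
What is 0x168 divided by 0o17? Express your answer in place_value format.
Convert 0x168 (hexadecimal) → 1×256 + 6×16 + 8 = 360 (decimal)
Convert 0o17 (octal) → 1×8 + 7 = 15 (decimal)
Compute 360 ÷ 15 = 24
Convert 24 (decimal) → 24 = 2×10 + 4 → 2 tens, 4 ones (place-value notation)
2 tens, 4 ones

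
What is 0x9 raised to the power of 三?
Convert 0x9 (hexadecimal) → 9 (decimal)
Convert 三 (Chinese numeral) → 3 (decimal)
Compute 9 ^ 3 = 729
729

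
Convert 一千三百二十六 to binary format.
Convert 一千三百二十六 (Chinese numeral) → 1×1000 + 3×100 + 2×10 + 6 = 1326 (decimal)
Convert 1326 (decimal) → 1326 = 1024 + 256 + 32 + 8 + 4 + 2 → 0b10100101110 (binary)
0b10100101110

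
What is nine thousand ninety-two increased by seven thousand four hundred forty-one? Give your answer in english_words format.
Convert nine thousand ninety-two (English words) → 9×1000 + 92 = 9092 (decimal)
Convert seven thousand four hundred forty-one (English words) → 7×1000 + 4×100 + 41 = 7441 (decimal)
Compute 9092 + 7441 = 16533
Convert 16533 (decimal) → 16533 = 16×1000 + 5×100 + 33 → sixteen thousand five hundred thirty-three (English words)
sixteen thousand five hundred thirty-three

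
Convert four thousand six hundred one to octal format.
Convert four thousand six hundred one (English words) → 4×1000 + 6×100 + 1 = 4601 (decimal)
Convert 4601 (decimal) → 4601 = 1×4096 + 7×64 + 7×8 + 1 → 0o10771 (octal)
0o10771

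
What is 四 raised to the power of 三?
Convert 四 (Chinese numeral) → 4 (decimal)
Convert 三 (Chinese numeral) → 3 (decimal)
Compute 4 ^ 3 = 64
64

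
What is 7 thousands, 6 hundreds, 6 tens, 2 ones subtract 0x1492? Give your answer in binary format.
Convert 7 thousands, 6 hundreds, 6 tens, 2 ones (place-value notation) → 7×1000 + 6×100 + 6×10 + 2 = 7662 (decimal)
Convert 0x1492 (hexadecimal) → 1×4096 + 4×256 + 9×16 + 2 = 5266 (decimal)
Compute 7662 - 5266 = 2396
Convert 2396 (decimal) → 2396 = 2048 + 256 + 64 + 16 + 8 + 4 → 0b100101011100 (binary)
0b100101011100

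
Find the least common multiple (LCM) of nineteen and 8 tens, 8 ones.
Convert nineteen (English words) → 19 (decimal)
Convert 8 tens, 8 ones (place-value notation) → 8×10 + 8 = 88 (decimal)
Compute lcm(19, 88) = 1672
1672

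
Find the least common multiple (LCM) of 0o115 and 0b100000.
Convert 0o115 (octal) → 1×64 + 1×8 + 5 = 77 (decimal)
Convert 0b100000 (binary) → 32 (decimal)
Compute lcm(77, 32) = 2464
2464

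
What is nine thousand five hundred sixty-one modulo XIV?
Convert nine thousand five hundred sixty-one (English words) → 9×1000 + 5×100 + 61 = 9561 (decimal)
Convert XIV (Roman numeral) → 10 + 4 = 14 (decimal)
Compute 9561 mod 14 = 13
13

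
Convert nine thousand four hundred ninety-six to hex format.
Convert nine thousand four hundred ninety-six (English words) → 9×1000 + 4×100 + 96 = 9496 (decimal)
Convert 9496 (decimal) → 9496 = 2×4096 + 5×256 + 1×16 + 8 → 0x2518 (hexadecimal)
0x2518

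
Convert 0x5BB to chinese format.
Convert 0x5BB (hexadecimal) → 5×256 + 11×16 + 11 = 1467 (decimal)
Convert 1467 (decimal) → 1467 = 1×1000 + 4×100 + 6×10 + 7 → 一千四百六十七 (Chinese numeral)
一千四百六十七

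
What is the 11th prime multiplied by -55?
Convert the 11th prime (prime index) → 31 (decimal)
Compute 31 × -55 = -1705
-1705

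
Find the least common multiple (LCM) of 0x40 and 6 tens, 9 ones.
Convert 0x40 (hexadecimal) → 4×16 = 64 (decimal)
Convert 6 tens, 9 ones (place-value notation) → 6×10 + 9 = 69 (decimal)
Compute lcm(64, 69) = 4416
4416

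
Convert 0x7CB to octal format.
Convert 0x7CB (hexadecimal) → 7×256 + 12×16 + 11 = 1995 (decimal)
Convert 1995 (decimal) → 1995 = 3×512 + 7×64 + 1×8 + 3 → 0o3713 (octal)
0o3713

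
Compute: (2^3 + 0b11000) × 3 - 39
Convert 2^3 (power) → 8 (decimal)
Convert 0b11000 (binary) → 16 + 8 = 24 (decimal)
Expression in decimal: (8 + 24) × 3 - 39
Parentheses first: 8 + 24 = 32
Multiply: 32 × 3 = 96
Subtract: 96 - 39 = 57
57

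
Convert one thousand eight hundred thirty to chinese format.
Convert one thousand eight hundred thirty (English words) → 1×1000 + 8×100 + 30 = 1830 (decimal)
Convert 1830 (decimal) → 1830 = 1×1000 + 8×100 + 3×10 → 一千八百三十 (Chinese numeral)
一千八百三十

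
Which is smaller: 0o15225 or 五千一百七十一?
Convert 0o15225 (octal) → 1×4096 + 5×512 + 2×64 + 2×8 + 5 = 6805 (decimal)
Convert 五千一百七十一 (Chinese numeral) → 5×1000 + 1×100 + 7×10 + 1 = 5171 (decimal)
Compare 6805 vs 5171: smaller = 5171
5171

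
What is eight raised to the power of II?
Convert eight (English words) → 8 (decimal)
Convert II (Roman numeral) → 1 + 1 = 2 (decimal)
Compute 8 ^ 2 = 64
64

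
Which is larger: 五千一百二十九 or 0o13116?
Convert 五千一百二十九 (Chinese numeral) → 5×1000 + 1×100 + 2×10 + 9 = 5129 (decimal)
Convert 0o13116 (octal) → 1×4096 + 3×512 + 1×64 + 1×8 + 6 = 5710 (decimal)
Compare 5129 vs 5710: larger = 5710
5710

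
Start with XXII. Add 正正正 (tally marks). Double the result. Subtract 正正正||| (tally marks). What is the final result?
Convert XXII (Roman numeral) → 10 + 10 + 1 + 1 = 22 (decimal)
Start: 22
Convert 正正正 (tally marks) → 5 + 5 + 5 = 15 (decimal)
22 + 15 = 37
37 × 2 = 74
Convert 正正正||| (tally marks) → 5 + 5 + 5 + 3 = 18 (decimal)
74 - 18 = 56
56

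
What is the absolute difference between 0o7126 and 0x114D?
Convert 0o7126 (octal) → 7×512 + 1×64 + 2×8 + 6 = 3670 (decimal)
Convert 0x114D (hexadecimal) → 1×4096 + 1×256 + 4×16 + 13 = 4429 (decimal)
Compute |3670 - 4429| = 759
759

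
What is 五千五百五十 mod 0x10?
Convert 五千五百五十 (Chinese numeral) → 5×1000 + 5×100 + 5×10 = 5550 (decimal)
Convert 0x10 (hexadecimal) → 1×16 = 16 (decimal)
Compute 5550 mod 16 = 14
14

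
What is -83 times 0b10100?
Convert 0b10100 (binary) → 16 + 4 = 20 (decimal)
Compute -83 × 20 = -1660
-1660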